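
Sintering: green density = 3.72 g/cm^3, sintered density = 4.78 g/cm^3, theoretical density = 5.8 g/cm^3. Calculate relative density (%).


Relative = 4.78 / 5.8 * 100 = 82.4%

82.4


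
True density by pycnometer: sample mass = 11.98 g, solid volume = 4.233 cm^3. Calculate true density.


TD = 11.98 / 4.233 = 2.83 g/cm^3

2.83


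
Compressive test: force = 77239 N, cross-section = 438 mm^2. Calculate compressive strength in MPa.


CS = 77239 / 438 = 176.3 MPa

176.3


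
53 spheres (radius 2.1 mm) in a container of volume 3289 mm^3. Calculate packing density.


V_sphere = 4/3*pi*2.1^3 = 38.7924 mm^3
Total V = 53*38.7924 = 2055.9972 mm^3
PD = 2055.9972 / 3289 = 0.625

0.625


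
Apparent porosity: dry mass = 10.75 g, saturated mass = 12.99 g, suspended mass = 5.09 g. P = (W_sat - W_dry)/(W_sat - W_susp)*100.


P = (12.99 - 10.75) / (12.99 - 5.09) * 100 = 2.24 / 7.9 * 100 = 28.4%

28.4


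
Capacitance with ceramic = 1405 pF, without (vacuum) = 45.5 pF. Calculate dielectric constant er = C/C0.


er = 1405 / 45.5 = 30.88

30.88


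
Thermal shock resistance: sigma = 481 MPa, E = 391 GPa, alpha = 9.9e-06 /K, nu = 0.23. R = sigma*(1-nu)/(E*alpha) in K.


R = 481*(1-0.23)/(391*1000*9.9e-06) = 96 K

96


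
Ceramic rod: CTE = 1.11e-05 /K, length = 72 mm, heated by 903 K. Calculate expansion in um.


dL = 1.11e-05 * 72 * 903 * 1000 = 721.678 um

721.678


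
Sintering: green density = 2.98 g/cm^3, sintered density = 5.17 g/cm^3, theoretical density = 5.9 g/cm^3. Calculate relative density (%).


Relative = 5.17 / 5.9 * 100 = 87.6%

87.6


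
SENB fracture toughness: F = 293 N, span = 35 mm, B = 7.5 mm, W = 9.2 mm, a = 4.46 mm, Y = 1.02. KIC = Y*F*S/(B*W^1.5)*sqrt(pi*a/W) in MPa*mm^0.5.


KIC = 1.02*293*35/(7.5*9.2^1.5)*sqrt(pi*4.46/9.2) = 61.68

61.68


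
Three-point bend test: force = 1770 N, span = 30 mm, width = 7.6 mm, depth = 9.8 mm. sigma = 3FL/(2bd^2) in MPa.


sigma = 3*1770*30/(2*7.6*9.8^2) = 109.1 MPa

109.1


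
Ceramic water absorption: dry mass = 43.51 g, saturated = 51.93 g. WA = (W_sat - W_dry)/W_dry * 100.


WA = (51.93 - 43.51) / 43.51 * 100 = 19.35%

19.35


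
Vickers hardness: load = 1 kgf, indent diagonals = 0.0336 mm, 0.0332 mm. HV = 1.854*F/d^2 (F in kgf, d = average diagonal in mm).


d_avg = (0.0336+0.0332)/2 = 0.0334 mm
HV = 1.854*1/0.0334^2 = 1662

1662


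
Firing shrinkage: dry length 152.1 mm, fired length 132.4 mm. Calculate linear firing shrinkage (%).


FS = (152.1 - 132.4) / 152.1 * 100 = 12.95%

12.95


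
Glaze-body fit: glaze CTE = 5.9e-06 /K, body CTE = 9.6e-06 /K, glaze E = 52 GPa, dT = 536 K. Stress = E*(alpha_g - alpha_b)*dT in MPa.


Stress = 52*1000*(5.9e-06 - 9.6e-06)*536 = -103.1 MPa

-103.1


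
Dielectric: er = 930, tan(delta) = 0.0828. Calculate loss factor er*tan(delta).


Loss = 930 * 0.0828 = 77.004

77.004


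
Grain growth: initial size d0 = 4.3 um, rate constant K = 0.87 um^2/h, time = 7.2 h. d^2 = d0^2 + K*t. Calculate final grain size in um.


d^2 = 4.3^2 + 0.87*7.2 = 24.754
d = sqrt(24.754) = 4.98 um

4.98


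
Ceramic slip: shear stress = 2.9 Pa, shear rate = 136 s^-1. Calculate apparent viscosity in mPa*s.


eta = tau/gamma * 1000 = 2.9/136 * 1000 = 21.3 mPa*s

21.3


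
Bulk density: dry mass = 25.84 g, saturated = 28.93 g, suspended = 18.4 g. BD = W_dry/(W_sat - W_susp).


BD = 25.84 / (28.93 - 18.4) = 25.84 / 10.53 = 2.454 g/cm^3

2.454


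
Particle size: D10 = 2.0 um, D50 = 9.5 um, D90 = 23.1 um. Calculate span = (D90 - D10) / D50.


Span = (23.1 - 2.0) / 9.5 = 21.1 / 9.5 = 2.221

2.221


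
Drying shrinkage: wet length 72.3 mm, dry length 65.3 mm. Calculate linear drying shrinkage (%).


DS = (72.3 - 65.3) / 72.3 * 100 = 9.68%

9.68


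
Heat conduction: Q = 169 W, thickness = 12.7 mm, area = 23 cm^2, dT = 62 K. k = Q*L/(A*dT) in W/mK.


k = 169*12.7/1000/(23/10000*62) = 15.05 W/mK

15.05


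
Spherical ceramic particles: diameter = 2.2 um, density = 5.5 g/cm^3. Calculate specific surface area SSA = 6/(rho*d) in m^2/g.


SSA = 6 / (5.5 * 2.2) = 0.496 m^2/g

0.496


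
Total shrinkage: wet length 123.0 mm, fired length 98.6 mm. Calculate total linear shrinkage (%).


TS = (123.0 - 98.6) / 123.0 * 100 = 19.84%

19.84


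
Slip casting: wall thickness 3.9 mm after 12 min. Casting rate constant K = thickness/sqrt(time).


K = 3.9 / sqrt(12) = 3.9 / 3.4641 = 1.126 mm/min^0.5

1.126


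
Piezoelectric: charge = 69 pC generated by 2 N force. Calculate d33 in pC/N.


d33 = 69 / 2 = 34.5 pC/N

34.5


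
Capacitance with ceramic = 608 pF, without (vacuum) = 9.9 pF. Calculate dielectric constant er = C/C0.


er = 608 / 9.9 = 61.41

61.41


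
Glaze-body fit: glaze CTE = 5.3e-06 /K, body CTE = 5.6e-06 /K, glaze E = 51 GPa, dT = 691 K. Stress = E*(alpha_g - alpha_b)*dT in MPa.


Stress = 51*1000*(5.3e-06 - 5.6e-06)*691 = -10.6 MPa

-10.6


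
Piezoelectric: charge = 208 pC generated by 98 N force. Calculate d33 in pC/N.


d33 = 208 / 98 = 2.1 pC/N

2.1


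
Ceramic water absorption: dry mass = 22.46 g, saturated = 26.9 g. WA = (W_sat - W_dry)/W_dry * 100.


WA = (26.9 - 22.46) / 22.46 * 100 = 19.77%

19.77


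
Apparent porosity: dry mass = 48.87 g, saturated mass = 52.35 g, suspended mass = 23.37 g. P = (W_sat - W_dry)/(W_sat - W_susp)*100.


P = (52.35 - 48.87) / (52.35 - 23.37) * 100 = 3.48 / 28.98 * 100 = 12.0%

12.0


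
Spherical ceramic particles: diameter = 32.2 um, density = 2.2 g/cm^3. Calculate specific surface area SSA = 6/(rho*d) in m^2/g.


SSA = 6 / (2.2 * 32.2) = 0.085 m^2/g

0.085


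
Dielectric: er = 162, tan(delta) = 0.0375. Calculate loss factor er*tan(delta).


Loss = 162 * 0.0375 = 6.075

6.075


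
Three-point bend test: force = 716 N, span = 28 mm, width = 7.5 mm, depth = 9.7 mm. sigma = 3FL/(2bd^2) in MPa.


sigma = 3*716*28/(2*7.5*9.7^2) = 42.6 MPa

42.6


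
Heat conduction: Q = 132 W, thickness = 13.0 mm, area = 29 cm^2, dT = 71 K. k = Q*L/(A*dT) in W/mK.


k = 132*13.0/1000/(29/10000*71) = 8.33 W/mK

8.33


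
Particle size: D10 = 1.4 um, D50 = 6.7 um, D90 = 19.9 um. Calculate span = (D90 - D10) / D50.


Span = (19.9 - 1.4) / 6.7 = 18.5 / 6.7 = 2.761

2.761


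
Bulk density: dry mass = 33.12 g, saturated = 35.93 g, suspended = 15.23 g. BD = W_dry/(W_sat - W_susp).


BD = 33.12 / (35.93 - 15.23) = 33.12 / 20.7 = 1.6 g/cm^3

1.6


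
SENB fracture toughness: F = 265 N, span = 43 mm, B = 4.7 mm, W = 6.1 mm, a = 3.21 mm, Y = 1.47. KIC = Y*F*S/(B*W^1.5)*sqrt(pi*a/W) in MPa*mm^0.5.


KIC = 1.47*265*43/(4.7*6.1^1.5)*sqrt(pi*3.21/6.1) = 304.16

304.16


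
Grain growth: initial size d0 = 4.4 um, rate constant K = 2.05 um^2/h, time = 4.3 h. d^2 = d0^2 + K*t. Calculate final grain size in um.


d^2 = 4.4^2 + 2.05*4.3 = 28.175
d = sqrt(28.175) = 5.31 um

5.31


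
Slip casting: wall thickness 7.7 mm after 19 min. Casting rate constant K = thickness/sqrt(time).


K = 7.7 / sqrt(19) = 7.7 / 4.3589 = 1.767 mm/min^0.5

1.767


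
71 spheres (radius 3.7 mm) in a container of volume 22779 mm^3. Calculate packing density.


V_sphere = 4/3*pi*3.7^3 = 212.1748 mm^3
Total V = 71*212.1748 = 15064.4108 mm^3
PD = 15064.4108 / 22779 = 0.661

0.661


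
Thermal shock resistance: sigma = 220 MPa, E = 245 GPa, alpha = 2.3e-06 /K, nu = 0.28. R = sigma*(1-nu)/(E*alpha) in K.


R = 220*(1-0.28)/(245*1000*2.3e-06) = 281 K

281


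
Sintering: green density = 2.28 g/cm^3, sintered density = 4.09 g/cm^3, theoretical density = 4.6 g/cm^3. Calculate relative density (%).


Relative = 4.09 / 4.6 * 100 = 88.9%

88.9


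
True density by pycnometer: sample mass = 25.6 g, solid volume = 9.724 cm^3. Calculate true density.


TD = 25.6 / 9.724 = 2.633 g/cm^3

2.633


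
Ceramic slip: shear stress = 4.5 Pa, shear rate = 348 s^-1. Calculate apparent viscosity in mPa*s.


eta = tau/gamma * 1000 = 4.5/348 * 1000 = 12.9 mPa*s

12.9


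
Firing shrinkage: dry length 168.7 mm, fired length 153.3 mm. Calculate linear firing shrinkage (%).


FS = (168.7 - 153.3) / 168.7 * 100 = 9.13%

9.13


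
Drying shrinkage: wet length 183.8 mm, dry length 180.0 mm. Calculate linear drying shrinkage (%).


DS = (183.8 - 180.0) / 183.8 * 100 = 2.07%

2.07


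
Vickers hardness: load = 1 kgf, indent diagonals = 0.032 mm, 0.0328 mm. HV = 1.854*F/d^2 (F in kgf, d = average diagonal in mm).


d_avg = (0.032+0.0328)/2 = 0.0324 mm
HV = 1.854*1/0.0324^2 = 1766

1766


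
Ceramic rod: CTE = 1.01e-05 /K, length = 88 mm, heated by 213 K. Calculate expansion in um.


dL = 1.01e-05 * 88 * 213 * 1000 = 189.314 um

189.314


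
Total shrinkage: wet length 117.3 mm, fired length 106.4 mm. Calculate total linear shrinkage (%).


TS = (117.3 - 106.4) / 117.3 * 100 = 9.29%

9.29


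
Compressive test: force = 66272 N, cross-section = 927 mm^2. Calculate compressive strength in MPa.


CS = 66272 / 927 = 71.5 MPa

71.5


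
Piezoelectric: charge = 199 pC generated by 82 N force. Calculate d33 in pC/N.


d33 = 199 / 82 = 2.4 pC/N

2.4


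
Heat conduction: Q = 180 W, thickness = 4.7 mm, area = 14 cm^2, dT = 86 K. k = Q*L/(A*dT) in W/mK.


k = 180*4.7/1000/(14/10000*86) = 7.03 W/mK

7.03


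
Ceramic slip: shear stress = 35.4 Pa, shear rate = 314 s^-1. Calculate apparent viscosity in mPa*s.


eta = tau/gamma * 1000 = 35.4/314 * 1000 = 112.7 mPa*s

112.7


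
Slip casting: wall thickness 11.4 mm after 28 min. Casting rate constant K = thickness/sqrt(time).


K = 11.4 / sqrt(28) = 11.4 / 5.2915 = 2.154 mm/min^0.5

2.154


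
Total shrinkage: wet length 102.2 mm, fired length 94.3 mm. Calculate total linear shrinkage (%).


TS = (102.2 - 94.3) / 102.2 * 100 = 7.73%

7.73


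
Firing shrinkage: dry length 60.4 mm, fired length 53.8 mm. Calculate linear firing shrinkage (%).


FS = (60.4 - 53.8) / 60.4 * 100 = 10.93%

10.93


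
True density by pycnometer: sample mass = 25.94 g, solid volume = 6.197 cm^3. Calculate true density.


TD = 25.94 / 6.197 = 4.186 g/cm^3

4.186


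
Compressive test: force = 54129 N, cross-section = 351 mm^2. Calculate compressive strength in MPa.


CS = 54129 / 351 = 154.2 MPa

154.2


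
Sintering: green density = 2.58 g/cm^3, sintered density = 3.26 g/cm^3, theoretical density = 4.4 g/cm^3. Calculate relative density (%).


Relative = 3.26 / 4.4 * 100 = 74.1%

74.1


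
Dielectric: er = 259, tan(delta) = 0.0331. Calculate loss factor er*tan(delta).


Loss = 259 * 0.0331 = 8.573

8.573


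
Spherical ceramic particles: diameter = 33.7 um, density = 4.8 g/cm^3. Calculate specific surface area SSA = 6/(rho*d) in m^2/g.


SSA = 6 / (4.8 * 33.7) = 0.037 m^2/g

0.037


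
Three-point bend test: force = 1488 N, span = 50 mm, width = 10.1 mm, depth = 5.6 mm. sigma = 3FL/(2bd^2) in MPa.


sigma = 3*1488*50/(2*10.1*5.6^2) = 352.3 MPa

352.3


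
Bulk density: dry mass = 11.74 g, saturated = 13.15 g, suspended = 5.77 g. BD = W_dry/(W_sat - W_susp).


BD = 11.74 / (13.15 - 5.77) = 11.74 / 7.38 = 1.591 g/cm^3

1.591


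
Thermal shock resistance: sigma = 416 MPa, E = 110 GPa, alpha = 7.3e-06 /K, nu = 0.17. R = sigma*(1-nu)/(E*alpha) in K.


R = 416*(1-0.17)/(110*1000*7.3e-06) = 430 K

430


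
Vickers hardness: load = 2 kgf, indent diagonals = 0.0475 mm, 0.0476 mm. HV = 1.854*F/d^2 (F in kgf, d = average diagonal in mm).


d_avg = (0.0475+0.0476)/2 = 0.04755 mm
HV = 1.854*2/0.04755^2 = 1640

1640


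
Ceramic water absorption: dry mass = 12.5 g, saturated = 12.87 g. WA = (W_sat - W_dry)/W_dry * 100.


WA = (12.87 - 12.5) / 12.5 * 100 = 2.96%

2.96


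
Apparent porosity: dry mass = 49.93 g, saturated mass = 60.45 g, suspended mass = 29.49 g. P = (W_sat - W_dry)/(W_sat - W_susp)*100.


P = (60.45 - 49.93) / (60.45 - 29.49) * 100 = 10.52 / 30.96 * 100 = 34.0%

34.0


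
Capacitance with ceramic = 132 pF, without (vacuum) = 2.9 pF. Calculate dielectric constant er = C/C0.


er = 132 / 2.9 = 45.52

45.52


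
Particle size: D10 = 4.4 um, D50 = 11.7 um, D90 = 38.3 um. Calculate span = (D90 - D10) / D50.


Span = (38.3 - 4.4) / 11.7 = 33.9 / 11.7 = 2.897

2.897


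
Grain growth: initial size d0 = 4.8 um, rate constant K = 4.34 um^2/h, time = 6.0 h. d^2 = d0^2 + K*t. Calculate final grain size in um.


d^2 = 4.8^2 + 4.34*6.0 = 49.08
d = sqrt(49.08) = 7.01 um

7.01


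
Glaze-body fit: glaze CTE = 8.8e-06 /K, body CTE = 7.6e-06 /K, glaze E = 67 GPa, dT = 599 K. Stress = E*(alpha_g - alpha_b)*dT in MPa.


Stress = 67*1000*(8.8e-06 - 7.6e-06)*599 = 48.2 MPa

48.2


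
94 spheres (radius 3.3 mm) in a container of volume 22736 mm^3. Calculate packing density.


V_sphere = 4/3*pi*3.3^3 = 150.5326 mm^3
Total V = 94*150.5326 = 14150.0644 mm^3
PD = 14150.0644 / 22736 = 0.622

0.622


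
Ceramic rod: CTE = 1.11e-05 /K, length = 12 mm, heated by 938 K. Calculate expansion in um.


dL = 1.11e-05 * 12 * 938 * 1000 = 124.942 um

124.942


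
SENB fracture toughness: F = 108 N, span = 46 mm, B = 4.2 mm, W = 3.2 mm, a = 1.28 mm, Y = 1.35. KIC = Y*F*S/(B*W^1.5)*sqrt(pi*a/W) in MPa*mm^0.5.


KIC = 1.35*108*46/(4.2*3.2^1.5)*sqrt(pi*1.28/3.2) = 312.71

312.71


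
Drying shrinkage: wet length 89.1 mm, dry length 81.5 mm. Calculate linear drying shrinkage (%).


DS = (89.1 - 81.5) / 89.1 * 100 = 8.53%

8.53


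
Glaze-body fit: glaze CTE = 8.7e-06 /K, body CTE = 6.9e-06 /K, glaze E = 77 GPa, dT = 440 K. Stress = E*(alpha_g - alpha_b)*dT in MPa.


Stress = 77*1000*(8.7e-06 - 6.9e-06)*440 = 61.0 MPa

61.0


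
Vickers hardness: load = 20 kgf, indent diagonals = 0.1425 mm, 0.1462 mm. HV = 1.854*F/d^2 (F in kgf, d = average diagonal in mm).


d_avg = (0.1425+0.1462)/2 = 0.14435 mm
HV = 1.854*20/0.14435^2 = 1780

1780


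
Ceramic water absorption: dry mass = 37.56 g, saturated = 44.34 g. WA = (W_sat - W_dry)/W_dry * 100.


WA = (44.34 - 37.56) / 37.56 * 100 = 18.05%

18.05


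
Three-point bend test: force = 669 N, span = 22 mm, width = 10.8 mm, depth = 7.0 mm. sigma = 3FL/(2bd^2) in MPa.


sigma = 3*669*22/(2*10.8*7.0^2) = 41.7 MPa

41.7


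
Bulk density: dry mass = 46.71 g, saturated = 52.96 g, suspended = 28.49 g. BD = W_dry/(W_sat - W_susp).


BD = 46.71 / (52.96 - 28.49) = 46.71 / 24.47 = 1.909 g/cm^3

1.909


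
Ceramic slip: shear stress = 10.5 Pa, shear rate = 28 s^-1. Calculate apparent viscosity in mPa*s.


eta = tau/gamma * 1000 = 10.5/28 * 1000 = 375.0 mPa*s

375.0


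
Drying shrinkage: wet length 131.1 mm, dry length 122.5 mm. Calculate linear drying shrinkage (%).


DS = (131.1 - 122.5) / 131.1 * 100 = 6.56%

6.56


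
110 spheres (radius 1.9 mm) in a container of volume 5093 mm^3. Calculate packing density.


V_sphere = 4/3*pi*1.9^3 = 28.7309 mm^3
Total V = 110*28.7309 = 3160.399 mm^3
PD = 3160.399 / 5093 = 0.621

0.621


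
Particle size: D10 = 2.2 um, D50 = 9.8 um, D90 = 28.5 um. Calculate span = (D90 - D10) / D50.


Span = (28.5 - 2.2) / 9.8 = 26.3 / 9.8 = 2.684

2.684


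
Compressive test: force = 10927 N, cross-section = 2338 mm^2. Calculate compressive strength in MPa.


CS = 10927 / 2338 = 4.7 MPa

4.7


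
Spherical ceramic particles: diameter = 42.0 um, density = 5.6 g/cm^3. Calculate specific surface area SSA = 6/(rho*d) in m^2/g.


SSA = 6 / (5.6 * 42.0) = 0.026 m^2/g

0.026


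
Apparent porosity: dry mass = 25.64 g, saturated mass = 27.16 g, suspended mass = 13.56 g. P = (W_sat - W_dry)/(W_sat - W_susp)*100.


P = (27.16 - 25.64) / (27.16 - 13.56) * 100 = 1.52 / 13.6 * 100 = 11.2%

11.2


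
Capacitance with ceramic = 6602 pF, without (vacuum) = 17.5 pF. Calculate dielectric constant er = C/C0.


er = 6602 / 17.5 = 377.26

377.26


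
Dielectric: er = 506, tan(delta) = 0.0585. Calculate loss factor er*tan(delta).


Loss = 506 * 0.0585 = 29.601

29.601


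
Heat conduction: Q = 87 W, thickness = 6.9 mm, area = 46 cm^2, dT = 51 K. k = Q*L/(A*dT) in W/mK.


k = 87*6.9/1000/(46/10000*51) = 2.56 W/mK

2.56


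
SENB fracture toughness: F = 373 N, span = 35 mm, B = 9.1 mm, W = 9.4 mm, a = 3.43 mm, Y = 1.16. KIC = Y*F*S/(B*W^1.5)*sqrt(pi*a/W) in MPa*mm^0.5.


KIC = 1.16*373*35/(9.1*9.4^1.5)*sqrt(pi*3.43/9.4) = 61.82

61.82


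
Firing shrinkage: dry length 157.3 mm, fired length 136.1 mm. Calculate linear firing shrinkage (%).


FS = (157.3 - 136.1) / 157.3 * 100 = 13.48%

13.48


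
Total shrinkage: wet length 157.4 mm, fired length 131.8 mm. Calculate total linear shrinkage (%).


TS = (157.4 - 131.8) / 157.4 * 100 = 16.26%

16.26


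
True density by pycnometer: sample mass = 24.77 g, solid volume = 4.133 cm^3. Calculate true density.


TD = 24.77 / 4.133 = 5.993 g/cm^3

5.993


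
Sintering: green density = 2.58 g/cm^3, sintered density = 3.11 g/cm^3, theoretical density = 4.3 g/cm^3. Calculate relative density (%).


Relative = 3.11 / 4.3 * 100 = 72.3%

72.3


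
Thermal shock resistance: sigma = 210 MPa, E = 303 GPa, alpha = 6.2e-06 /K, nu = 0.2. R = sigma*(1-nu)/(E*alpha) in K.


R = 210*(1-0.2)/(303*1000*6.2e-06) = 89 K

89


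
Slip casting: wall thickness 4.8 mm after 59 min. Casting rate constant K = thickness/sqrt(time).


K = 4.8 / sqrt(59) = 4.8 / 7.6811 = 0.625 mm/min^0.5

0.625


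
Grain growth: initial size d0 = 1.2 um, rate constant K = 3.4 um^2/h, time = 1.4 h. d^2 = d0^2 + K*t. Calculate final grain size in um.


d^2 = 1.2^2 + 3.4*1.4 = 6.2
d = sqrt(6.2) = 2.49 um

2.49


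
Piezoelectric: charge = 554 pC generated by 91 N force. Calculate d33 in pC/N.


d33 = 554 / 91 = 6.1 pC/N

6.1


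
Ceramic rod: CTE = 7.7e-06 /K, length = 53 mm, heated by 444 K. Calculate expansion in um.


dL = 7.7e-06 * 53 * 444 * 1000 = 181.196 um

181.196


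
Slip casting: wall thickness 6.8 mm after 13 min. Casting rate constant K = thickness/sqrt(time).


K = 6.8 / sqrt(13) = 6.8 / 3.6056 = 1.886 mm/min^0.5

1.886


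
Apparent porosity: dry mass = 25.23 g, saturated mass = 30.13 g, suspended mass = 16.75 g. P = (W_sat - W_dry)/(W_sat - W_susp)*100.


P = (30.13 - 25.23) / (30.13 - 16.75) * 100 = 4.9 / 13.38 * 100 = 36.6%

36.6


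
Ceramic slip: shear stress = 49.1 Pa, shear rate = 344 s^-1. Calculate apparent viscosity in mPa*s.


eta = tau/gamma * 1000 = 49.1/344 * 1000 = 142.7 mPa*s

142.7


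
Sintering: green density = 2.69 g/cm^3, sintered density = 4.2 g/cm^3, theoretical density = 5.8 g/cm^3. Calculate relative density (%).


Relative = 4.2 / 5.8 * 100 = 72.4%

72.4


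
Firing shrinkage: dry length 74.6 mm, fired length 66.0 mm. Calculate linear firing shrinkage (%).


FS = (74.6 - 66.0) / 74.6 * 100 = 11.53%

11.53


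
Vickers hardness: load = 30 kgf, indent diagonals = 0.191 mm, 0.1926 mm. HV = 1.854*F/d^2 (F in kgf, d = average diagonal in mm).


d_avg = (0.191+0.1926)/2 = 0.1918 mm
HV = 1.854*30/0.1918^2 = 1512

1512


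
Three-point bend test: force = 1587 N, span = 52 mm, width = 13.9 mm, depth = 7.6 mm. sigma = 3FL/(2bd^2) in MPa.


sigma = 3*1587*52/(2*13.9*7.6^2) = 154.2 MPa

154.2


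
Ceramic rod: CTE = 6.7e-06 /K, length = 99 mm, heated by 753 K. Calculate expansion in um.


dL = 6.7e-06 * 99 * 753 * 1000 = 499.465 um

499.465


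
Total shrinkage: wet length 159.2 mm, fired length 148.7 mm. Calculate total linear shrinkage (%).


TS = (159.2 - 148.7) / 159.2 * 100 = 6.6%

6.6


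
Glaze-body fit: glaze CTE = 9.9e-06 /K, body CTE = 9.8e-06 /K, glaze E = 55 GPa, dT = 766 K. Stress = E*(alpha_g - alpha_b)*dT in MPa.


Stress = 55*1000*(9.9e-06 - 9.8e-06)*766 = 4.2 MPa

4.2


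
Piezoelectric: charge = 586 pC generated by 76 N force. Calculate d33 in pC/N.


d33 = 586 / 76 = 7.7 pC/N

7.7


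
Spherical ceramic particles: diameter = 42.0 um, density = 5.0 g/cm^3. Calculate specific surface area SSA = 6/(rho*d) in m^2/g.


SSA = 6 / (5.0 * 42.0) = 0.029 m^2/g

0.029


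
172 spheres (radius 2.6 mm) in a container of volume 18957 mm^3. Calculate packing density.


V_sphere = 4/3*pi*2.6^3 = 73.6222 mm^3
Total V = 172*73.6222 = 12663.0184 mm^3
PD = 12663.0184 / 18957 = 0.668

0.668


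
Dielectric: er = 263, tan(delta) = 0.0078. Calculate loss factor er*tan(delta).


Loss = 263 * 0.0078 = 2.051

2.051


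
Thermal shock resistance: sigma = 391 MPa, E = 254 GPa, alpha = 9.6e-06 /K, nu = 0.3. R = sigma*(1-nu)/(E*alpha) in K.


R = 391*(1-0.3)/(254*1000*9.6e-06) = 112 K

112


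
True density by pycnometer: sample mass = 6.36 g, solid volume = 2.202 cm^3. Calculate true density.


TD = 6.36 / 2.202 = 2.888 g/cm^3

2.888


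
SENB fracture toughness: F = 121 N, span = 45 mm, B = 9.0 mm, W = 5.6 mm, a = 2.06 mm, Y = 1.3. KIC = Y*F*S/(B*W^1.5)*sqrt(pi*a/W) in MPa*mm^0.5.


KIC = 1.3*121*45/(9.0*5.6^1.5)*sqrt(pi*2.06/5.6) = 63.8

63.8


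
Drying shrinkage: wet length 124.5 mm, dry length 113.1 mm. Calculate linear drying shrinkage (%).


DS = (124.5 - 113.1) / 124.5 * 100 = 9.16%

9.16


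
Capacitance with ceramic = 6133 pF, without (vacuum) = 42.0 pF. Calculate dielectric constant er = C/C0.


er = 6133 / 42.0 = 146.02

146.02


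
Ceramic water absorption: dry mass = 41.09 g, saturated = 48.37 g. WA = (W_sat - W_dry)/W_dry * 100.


WA = (48.37 - 41.09) / 41.09 * 100 = 17.72%

17.72


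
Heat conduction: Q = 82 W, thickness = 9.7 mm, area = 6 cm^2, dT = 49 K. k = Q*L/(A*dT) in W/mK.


k = 82*9.7/1000/(6/10000*49) = 27.05 W/mK

27.05


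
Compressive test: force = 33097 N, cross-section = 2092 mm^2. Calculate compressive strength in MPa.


CS = 33097 / 2092 = 15.8 MPa

15.8


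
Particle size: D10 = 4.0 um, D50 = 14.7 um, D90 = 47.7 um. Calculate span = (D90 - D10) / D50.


Span = (47.7 - 4.0) / 14.7 = 43.7 / 14.7 = 2.973

2.973


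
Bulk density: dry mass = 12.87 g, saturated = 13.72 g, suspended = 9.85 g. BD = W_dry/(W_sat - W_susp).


BD = 12.87 / (13.72 - 9.85) = 12.87 / 3.87 = 3.326 g/cm^3

3.326


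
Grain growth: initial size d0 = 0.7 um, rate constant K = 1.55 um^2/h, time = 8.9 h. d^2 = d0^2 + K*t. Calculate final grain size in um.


d^2 = 0.7^2 + 1.55*8.9 = 14.285
d = sqrt(14.285) = 3.78 um

3.78


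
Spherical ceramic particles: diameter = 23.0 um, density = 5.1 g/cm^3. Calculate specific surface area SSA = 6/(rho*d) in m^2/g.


SSA = 6 / (5.1 * 23.0) = 0.051 m^2/g

0.051


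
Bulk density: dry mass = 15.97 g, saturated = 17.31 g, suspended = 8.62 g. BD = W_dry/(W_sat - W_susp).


BD = 15.97 / (17.31 - 8.62) = 15.97 / 8.69 = 1.838 g/cm^3

1.838


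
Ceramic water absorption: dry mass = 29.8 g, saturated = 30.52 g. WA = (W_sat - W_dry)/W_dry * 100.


WA = (30.52 - 29.8) / 29.8 * 100 = 2.42%

2.42


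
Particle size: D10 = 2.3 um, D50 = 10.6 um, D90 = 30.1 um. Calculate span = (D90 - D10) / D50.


Span = (30.1 - 2.3) / 10.6 = 27.8 / 10.6 = 2.623

2.623


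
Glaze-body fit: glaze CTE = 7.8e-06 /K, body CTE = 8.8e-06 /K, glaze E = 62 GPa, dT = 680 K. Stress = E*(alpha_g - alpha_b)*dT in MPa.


Stress = 62*1000*(7.8e-06 - 8.8e-06)*680 = -42.2 MPa

-42.2


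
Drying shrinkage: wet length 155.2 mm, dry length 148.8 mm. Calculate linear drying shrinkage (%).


DS = (155.2 - 148.8) / 155.2 * 100 = 4.12%

4.12


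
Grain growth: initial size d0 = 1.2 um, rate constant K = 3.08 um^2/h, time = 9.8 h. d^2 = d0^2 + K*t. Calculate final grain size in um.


d^2 = 1.2^2 + 3.08*9.8 = 31.624
d = sqrt(31.624) = 5.62 um

5.62


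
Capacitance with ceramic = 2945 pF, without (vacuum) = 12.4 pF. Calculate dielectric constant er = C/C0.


er = 2945 / 12.4 = 237.5

237.5


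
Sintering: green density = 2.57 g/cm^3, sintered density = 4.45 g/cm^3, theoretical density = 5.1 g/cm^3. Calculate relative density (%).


Relative = 4.45 / 5.1 * 100 = 87.3%

87.3


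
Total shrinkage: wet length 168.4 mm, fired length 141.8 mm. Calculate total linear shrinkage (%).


TS = (168.4 - 141.8) / 168.4 * 100 = 15.8%

15.8


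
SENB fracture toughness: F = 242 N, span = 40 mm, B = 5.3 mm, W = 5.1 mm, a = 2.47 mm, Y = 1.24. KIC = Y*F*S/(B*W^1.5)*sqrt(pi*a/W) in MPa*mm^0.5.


KIC = 1.24*242*40/(5.3*5.1^1.5)*sqrt(pi*2.47/5.1) = 242.55

242.55


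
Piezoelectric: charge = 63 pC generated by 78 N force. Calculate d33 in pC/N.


d33 = 63 / 78 = 0.8 pC/N

0.8


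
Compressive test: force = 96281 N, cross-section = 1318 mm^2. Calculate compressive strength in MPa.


CS = 96281 / 1318 = 73.1 MPa

73.1


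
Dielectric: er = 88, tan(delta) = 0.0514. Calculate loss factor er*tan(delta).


Loss = 88 * 0.0514 = 4.523

4.523


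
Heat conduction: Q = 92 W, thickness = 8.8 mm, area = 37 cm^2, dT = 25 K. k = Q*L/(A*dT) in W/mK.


k = 92*8.8/1000/(37/10000*25) = 8.75 W/mK

8.75


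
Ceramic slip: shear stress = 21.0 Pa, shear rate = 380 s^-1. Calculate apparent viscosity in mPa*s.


eta = tau/gamma * 1000 = 21.0/380 * 1000 = 55.3 mPa*s

55.3


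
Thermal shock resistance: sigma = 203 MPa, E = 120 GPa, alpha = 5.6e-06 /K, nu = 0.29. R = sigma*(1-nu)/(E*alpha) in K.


R = 203*(1-0.29)/(120*1000*5.6e-06) = 214 K

214


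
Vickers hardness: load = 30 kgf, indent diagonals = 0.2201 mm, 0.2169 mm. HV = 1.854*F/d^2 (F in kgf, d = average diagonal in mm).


d_avg = (0.2201+0.2169)/2 = 0.2185 mm
HV = 1.854*30/0.2185^2 = 1165

1165


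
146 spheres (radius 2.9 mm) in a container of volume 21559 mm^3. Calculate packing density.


V_sphere = 4/3*pi*2.9^3 = 102.1604 mm^3
Total V = 146*102.1604 = 14915.4184 mm^3
PD = 14915.4184 / 21559 = 0.692

0.692


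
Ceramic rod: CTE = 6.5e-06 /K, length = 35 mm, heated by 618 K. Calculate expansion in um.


dL = 6.5e-06 * 35 * 618 * 1000 = 140.595 um

140.595


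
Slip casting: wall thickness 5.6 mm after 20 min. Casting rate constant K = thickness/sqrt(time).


K = 5.6 / sqrt(20) = 5.6 / 4.4721 = 1.252 mm/min^0.5

1.252


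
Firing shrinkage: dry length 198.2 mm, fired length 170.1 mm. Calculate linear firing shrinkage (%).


FS = (198.2 - 170.1) / 198.2 * 100 = 14.18%

14.18


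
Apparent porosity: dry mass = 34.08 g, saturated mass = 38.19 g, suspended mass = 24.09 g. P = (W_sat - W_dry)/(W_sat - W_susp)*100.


P = (38.19 - 34.08) / (38.19 - 24.09) * 100 = 4.11 / 14.1 * 100 = 29.1%

29.1


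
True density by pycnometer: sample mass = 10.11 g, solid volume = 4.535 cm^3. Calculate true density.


TD = 10.11 / 4.535 = 2.229 g/cm^3

2.229


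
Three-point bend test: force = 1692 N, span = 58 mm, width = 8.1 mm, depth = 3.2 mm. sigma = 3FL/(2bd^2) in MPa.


sigma = 3*1692*58/(2*8.1*3.2^2) = 1774.7 MPa

1774.7


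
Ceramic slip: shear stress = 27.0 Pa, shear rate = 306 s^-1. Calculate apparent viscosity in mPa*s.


eta = tau/gamma * 1000 = 27.0/306 * 1000 = 88.2 mPa*s

88.2


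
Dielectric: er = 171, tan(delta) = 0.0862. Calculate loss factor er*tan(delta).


Loss = 171 * 0.0862 = 14.74

14.74


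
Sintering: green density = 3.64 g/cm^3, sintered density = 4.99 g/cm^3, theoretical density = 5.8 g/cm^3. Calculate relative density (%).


Relative = 4.99 / 5.8 * 100 = 86.0%

86.0


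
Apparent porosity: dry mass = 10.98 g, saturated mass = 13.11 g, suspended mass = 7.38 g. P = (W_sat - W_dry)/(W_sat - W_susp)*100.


P = (13.11 - 10.98) / (13.11 - 7.38) * 100 = 2.13 / 5.73 * 100 = 37.2%

37.2


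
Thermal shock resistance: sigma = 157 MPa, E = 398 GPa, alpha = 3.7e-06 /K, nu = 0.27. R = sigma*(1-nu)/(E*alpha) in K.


R = 157*(1-0.27)/(398*1000*3.7e-06) = 78 K

78


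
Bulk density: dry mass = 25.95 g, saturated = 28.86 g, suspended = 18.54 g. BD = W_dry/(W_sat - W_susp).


BD = 25.95 / (28.86 - 18.54) = 25.95 / 10.32 = 2.515 g/cm^3

2.515


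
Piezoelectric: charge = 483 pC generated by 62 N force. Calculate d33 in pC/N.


d33 = 483 / 62 = 7.8 pC/N

7.8


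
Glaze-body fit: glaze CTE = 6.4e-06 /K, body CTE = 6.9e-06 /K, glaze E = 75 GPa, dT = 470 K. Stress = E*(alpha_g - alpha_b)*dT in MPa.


Stress = 75*1000*(6.4e-06 - 6.9e-06)*470 = -17.6 MPa

-17.6


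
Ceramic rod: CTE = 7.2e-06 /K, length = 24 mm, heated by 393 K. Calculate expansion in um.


dL = 7.2e-06 * 24 * 393 * 1000 = 67.91 um

67.91


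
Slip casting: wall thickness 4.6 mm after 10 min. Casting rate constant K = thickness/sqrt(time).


K = 4.6 / sqrt(10) = 4.6 / 3.1623 = 1.455 mm/min^0.5

1.455


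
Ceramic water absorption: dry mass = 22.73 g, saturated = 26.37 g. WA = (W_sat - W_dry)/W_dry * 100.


WA = (26.37 - 22.73) / 22.73 * 100 = 16.01%

16.01


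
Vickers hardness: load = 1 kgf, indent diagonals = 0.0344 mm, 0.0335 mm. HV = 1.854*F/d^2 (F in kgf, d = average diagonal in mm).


d_avg = (0.0344+0.0335)/2 = 0.03395 mm
HV = 1.854*1/0.03395^2 = 1609

1609


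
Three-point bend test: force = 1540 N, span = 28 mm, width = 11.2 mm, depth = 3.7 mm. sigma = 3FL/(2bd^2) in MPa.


sigma = 3*1540*28/(2*11.2*3.7^2) = 421.8 MPa

421.8


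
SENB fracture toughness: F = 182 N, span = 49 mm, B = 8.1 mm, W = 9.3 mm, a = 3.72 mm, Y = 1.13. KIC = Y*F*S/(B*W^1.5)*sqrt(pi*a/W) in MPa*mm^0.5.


KIC = 1.13*182*49/(8.1*9.3^1.5)*sqrt(pi*3.72/9.3) = 49.17

49.17


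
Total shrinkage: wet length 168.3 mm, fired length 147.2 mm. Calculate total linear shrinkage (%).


TS = (168.3 - 147.2) / 168.3 * 100 = 12.54%

12.54


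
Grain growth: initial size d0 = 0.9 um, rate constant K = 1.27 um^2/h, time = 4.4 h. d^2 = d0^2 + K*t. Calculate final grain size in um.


d^2 = 0.9^2 + 1.27*4.4 = 6.398
d = sqrt(6.398) = 2.53 um

2.53


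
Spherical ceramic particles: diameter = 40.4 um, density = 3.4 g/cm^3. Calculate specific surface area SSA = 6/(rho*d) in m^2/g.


SSA = 6 / (3.4 * 40.4) = 0.044 m^2/g

0.044


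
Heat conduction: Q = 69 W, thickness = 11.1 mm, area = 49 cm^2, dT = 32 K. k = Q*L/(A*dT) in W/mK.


k = 69*11.1/1000/(49/10000*32) = 4.88 W/mK

4.88


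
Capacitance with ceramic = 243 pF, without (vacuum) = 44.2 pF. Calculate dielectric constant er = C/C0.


er = 243 / 44.2 = 5.5

5.5


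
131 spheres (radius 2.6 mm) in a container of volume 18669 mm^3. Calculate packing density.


V_sphere = 4/3*pi*2.6^3 = 73.6222 mm^3
Total V = 131*73.6222 = 9644.5082 mm^3
PD = 9644.5082 / 18669 = 0.517

0.517


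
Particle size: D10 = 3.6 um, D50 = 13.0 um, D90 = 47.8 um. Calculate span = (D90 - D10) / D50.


Span = (47.8 - 3.6) / 13.0 = 44.2 / 13.0 = 3.4

3.4


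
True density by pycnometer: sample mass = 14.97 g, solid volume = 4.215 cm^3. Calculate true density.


TD = 14.97 / 4.215 = 3.552 g/cm^3

3.552


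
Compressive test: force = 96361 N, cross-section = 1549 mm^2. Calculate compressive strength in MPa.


CS = 96361 / 1549 = 62.2 MPa

62.2


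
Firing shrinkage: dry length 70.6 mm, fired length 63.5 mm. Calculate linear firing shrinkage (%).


FS = (70.6 - 63.5) / 70.6 * 100 = 10.06%

10.06


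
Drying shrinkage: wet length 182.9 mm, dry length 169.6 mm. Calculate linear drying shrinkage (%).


DS = (182.9 - 169.6) / 182.9 * 100 = 7.27%

7.27


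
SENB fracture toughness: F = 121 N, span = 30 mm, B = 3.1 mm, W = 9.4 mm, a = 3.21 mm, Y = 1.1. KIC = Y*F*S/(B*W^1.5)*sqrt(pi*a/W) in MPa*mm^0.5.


KIC = 1.1*121*30/(3.1*9.4^1.5)*sqrt(pi*3.21/9.4) = 46.29

46.29


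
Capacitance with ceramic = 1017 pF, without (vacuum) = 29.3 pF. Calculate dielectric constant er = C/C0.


er = 1017 / 29.3 = 34.71

34.71


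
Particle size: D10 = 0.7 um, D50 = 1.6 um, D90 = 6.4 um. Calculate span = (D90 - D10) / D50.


Span = (6.4 - 0.7) / 1.6 = 5.7 / 1.6 = 3.563

3.563


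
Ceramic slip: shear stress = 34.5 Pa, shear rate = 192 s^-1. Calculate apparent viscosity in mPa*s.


eta = tau/gamma * 1000 = 34.5/192 * 1000 = 179.7 mPa*s

179.7


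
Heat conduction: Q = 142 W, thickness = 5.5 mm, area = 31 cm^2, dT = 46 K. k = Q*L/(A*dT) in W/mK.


k = 142*5.5/1000/(31/10000*46) = 5.48 W/mK

5.48


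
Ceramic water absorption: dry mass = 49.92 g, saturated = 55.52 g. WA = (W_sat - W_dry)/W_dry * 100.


WA = (55.52 - 49.92) / 49.92 * 100 = 11.22%

11.22


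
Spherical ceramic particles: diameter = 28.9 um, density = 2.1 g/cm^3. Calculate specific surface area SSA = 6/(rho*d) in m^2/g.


SSA = 6 / (2.1 * 28.9) = 0.099 m^2/g

0.099


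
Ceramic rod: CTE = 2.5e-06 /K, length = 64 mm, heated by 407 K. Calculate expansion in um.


dL = 2.5e-06 * 64 * 407 * 1000 = 65.12 um

65.12


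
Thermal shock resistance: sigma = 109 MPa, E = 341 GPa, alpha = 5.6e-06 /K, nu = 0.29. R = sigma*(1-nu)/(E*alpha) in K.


R = 109*(1-0.29)/(341*1000*5.6e-06) = 41 K

41


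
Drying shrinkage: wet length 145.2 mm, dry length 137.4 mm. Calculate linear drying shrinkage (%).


DS = (145.2 - 137.4) / 145.2 * 100 = 5.37%

5.37


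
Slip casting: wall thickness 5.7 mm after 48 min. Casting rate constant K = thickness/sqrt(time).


K = 5.7 / sqrt(48) = 5.7 / 6.9282 = 0.823 mm/min^0.5

0.823


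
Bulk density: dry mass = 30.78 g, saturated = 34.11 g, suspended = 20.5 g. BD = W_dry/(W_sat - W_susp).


BD = 30.78 / (34.11 - 20.5) = 30.78 / 13.61 = 2.262 g/cm^3

2.262


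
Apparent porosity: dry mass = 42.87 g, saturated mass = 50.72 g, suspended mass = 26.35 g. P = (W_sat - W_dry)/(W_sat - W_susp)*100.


P = (50.72 - 42.87) / (50.72 - 26.35) * 100 = 7.85 / 24.37 * 100 = 32.2%

32.2


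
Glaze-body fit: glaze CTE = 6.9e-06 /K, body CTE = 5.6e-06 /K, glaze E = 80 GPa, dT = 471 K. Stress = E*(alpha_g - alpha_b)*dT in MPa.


Stress = 80*1000*(6.9e-06 - 5.6e-06)*471 = 49.0 MPa

49.0


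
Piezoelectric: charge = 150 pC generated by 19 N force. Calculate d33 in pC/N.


d33 = 150 / 19 = 7.9 pC/N

7.9


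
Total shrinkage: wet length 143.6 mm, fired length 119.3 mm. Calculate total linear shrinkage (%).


TS = (143.6 - 119.3) / 143.6 * 100 = 16.92%

16.92


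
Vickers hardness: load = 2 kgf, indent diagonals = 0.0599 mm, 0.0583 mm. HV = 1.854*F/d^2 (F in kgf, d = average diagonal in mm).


d_avg = (0.0599+0.0583)/2 = 0.0591 mm
HV = 1.854*2/0.0591^2 = 1062

1062


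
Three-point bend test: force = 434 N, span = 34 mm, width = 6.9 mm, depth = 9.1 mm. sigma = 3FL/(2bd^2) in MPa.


sigma = 3*434*34/(2*6.9*9.1^2) = 38.7 MPa

38.7


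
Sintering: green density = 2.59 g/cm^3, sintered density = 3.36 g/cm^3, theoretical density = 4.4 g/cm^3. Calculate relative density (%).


Relative = 3.36 / 4.4 * 100 = 76.4%

76.4


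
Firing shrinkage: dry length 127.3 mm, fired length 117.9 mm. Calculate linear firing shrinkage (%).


FS = (127.3 - 117.9) / 127.3 * 100 = 7.38%

7.38


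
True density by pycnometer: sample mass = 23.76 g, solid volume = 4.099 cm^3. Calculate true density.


TD = 23.76 / 4.099 = 5.797 g/cm^3

5.797


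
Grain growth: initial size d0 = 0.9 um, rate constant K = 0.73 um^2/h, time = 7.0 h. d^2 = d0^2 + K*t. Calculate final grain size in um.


d^2 = 0.9^2 + 0.73*7.0 = 5.92
d = sqrt(5.92) = 2.43 um

2.43


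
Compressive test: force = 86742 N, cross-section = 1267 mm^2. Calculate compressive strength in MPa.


CS = 86742 / 1267 = 68.5 MPa

68.5


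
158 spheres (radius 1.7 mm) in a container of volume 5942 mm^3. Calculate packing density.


V_sphere = 4/3*pi*1.7^3 = 20.5795 mm^3
Total V = 158*20.5795 = 3251.561 mm^3
PD = 3251.561 / 5942 = 0.547

0.547


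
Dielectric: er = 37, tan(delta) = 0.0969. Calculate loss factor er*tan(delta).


Loss = 37 * 0.0969 = 3.585

3.585


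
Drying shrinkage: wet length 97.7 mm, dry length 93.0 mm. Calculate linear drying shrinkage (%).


DS = (97.7 - 93.0) / 97.7 * 100 = 4.81%

4.81


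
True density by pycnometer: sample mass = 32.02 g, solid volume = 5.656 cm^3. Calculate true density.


TD = 32.02 / 5.656 = 5.661 g/cm^3

5.661


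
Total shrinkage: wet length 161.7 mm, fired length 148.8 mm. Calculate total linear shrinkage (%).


TS = (161.7 - 148.8) / 161.7 * 100 = 7.98%

7.98


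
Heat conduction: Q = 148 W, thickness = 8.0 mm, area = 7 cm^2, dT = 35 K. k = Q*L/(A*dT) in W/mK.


k = 148*8.0/1000/(7/10000*35) = 48.33 W/mK

48.33


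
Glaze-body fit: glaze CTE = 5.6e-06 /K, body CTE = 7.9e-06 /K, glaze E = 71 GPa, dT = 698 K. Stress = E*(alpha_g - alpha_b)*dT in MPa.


Stress = 71*1000*(5.6e-06 - 7.9e-06)*698 = -114.0 MPa

-114.0


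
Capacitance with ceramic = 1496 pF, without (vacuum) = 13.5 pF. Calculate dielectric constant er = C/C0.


er = 1496 / 13.5 = 110.81

110.81


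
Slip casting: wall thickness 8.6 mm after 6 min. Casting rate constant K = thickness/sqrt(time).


K = 8.6 / sqrt(6) = 8.6 / 2.4495 = 3.511 mm/min^0.5

3.511


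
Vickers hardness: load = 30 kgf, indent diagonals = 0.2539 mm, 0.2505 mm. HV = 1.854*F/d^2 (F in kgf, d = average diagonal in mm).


d_avg = (0.2539+0.2505)/2 = 0.2522 mm
HV = 1.854*30/0.2522^2 = 874

874


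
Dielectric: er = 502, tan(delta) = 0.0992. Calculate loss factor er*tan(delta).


Loss = 502 * 0.0992 = 49.798

49.798


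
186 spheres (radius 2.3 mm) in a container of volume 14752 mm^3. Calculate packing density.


V_sphere = 4/3*pi*2.3^3 = 50.965 mm^3
Total V = 186*50.965 = 9479.49 mm^3
PD = 9479.49 / 14752 = 0.643

0.643


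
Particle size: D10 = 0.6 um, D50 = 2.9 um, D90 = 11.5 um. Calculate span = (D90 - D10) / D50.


Span = (11.5 - 0.6) / 2.9 = 10.9 / 2.9 = 3.759

3.759


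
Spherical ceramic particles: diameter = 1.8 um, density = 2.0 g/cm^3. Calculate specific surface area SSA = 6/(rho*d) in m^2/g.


SSA = 6 / (2.0 * 1.8) = 1.667 m^2/g

1.667


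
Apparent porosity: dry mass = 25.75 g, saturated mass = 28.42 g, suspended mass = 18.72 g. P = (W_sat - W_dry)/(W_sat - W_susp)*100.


P = (28.42 - 25.75) / (28.42 - 18.72) * 100 = 2.67 / 9.7 * 100 = 27.5%

27.5


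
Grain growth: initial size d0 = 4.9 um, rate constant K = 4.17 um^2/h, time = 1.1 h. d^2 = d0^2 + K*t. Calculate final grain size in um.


d^2 = 4.9^2 + 4.17*1.1 = 28.597
d = sqrt(28.597) = 5.35 um

5.35


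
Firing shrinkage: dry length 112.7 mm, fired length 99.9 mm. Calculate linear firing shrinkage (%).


FS = (112.7 - 99.9) / 112.7 * 100 = 11.36%

11.36


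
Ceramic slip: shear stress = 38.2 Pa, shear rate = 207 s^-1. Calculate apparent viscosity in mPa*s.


eta = tau/gamma * 1000 = 38.2/207 * 1000 = 184.5 mPa*s

184.5


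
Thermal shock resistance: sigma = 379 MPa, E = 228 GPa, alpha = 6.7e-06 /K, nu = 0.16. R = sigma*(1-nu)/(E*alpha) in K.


R = 379*(1-0.16)/(228*1000*6.7e-06) = 208 K

208


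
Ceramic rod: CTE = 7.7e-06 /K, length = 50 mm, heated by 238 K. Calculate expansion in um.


dL = 7.7e-06 * 50 * 238 * 1000 = 91.63 um

91.63


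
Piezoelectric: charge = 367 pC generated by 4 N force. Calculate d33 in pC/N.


d33 = 367 / 4 = 91.8 pC/N

91.8


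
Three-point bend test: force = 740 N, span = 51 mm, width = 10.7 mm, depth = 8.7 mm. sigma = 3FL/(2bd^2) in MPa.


sigma = 3*740*51/(2*10.7*8.7^2) = 69.9 MPa

69.9


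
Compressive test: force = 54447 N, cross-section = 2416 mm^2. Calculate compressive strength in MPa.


CS = 54447 / 2416 = 22.5 MPa

22.5


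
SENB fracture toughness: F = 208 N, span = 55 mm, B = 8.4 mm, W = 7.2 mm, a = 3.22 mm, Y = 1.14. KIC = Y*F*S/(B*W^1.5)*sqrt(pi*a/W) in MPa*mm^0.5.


KIC = 1.14*208*55/(8.4*7.2^1.5)*sqrt(pi*3.22/7.2) = 95.26

95.26


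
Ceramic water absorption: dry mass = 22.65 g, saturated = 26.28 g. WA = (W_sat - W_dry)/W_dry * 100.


WA = (26.28 - 22.65) / 22.65 * 100 = 16.03%

16.03
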